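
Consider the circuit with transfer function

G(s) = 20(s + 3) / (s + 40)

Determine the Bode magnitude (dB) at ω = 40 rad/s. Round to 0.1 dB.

23.0 dB

At s = jω = j40:
zero (s+3): 3 + j40 → |·| = √(3²+40²) = √1609 ≈ 40.112, ∠ = arctan(40/3) ≈ 85.71°
pole (s+40): 40 + j40 → |·| = √(40²+40²) = √3200 ≈ 56.569, ∠ = arctan(40/40) ≈ 45.00°
|G| = 20 · 40.112 / 56.569 ≈ 14.182
Gain = 20 log₁₀(14.182) ≈ 23.03 dB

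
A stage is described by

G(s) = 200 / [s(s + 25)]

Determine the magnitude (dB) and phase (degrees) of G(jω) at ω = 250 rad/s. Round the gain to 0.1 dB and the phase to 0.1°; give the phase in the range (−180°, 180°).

At s = jω = j250:
pole (s+25): 25 + j250 → |·| = √(25²+250²) = √63125 ≈ 251.25, ∠ = arctan(250/25) ≈ 84.29°
pole at origin: |s| = 250, ∠ = 90.00° (in denominator)
|G| = 200 / 62812 ≈ 0.0031841
Gain = 20 log₁₀(0.0031841) ≈ -49.94 dB
∠G = 0.00° − 174.29° = -174.29°

-49.9 dB, -174.3°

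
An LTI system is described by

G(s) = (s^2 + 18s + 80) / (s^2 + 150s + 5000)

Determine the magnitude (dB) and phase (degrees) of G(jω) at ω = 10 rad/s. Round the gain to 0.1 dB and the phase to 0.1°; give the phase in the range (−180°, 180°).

Substitute s = j10:
Numerator: (j10)^2 + 18(j10) + 80 = -20 + j180
Denominator: (j10)^2 + 150(j10) + 5000 = 4900 + j1500
|N| = √(20² + 180²) ≈ 181.11, ∠N ≈ 96.34°
|D| = √(4900² + 1500²) ≈ 5124.5, ∠D ≈ 17.02°
|G| = 181.11 / 5124.5 ≈ 0.035342
Gain = 20 log₁₀(0.035342) ≈ -29.03 dB
∠G = 96.34° − 17.02° = 79.32°

-29.0 dB, 79.3°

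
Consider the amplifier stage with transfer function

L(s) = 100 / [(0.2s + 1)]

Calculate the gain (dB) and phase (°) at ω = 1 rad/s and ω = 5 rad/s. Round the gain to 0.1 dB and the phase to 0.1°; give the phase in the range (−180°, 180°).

ω = 1: 39.8 dB, -11.3°; ω = 5: 37.0 dB, -45.0°

At ω = 1 rad/s:
pole (1 + j1·0.2) = 1 + j0.2 → |·| ≈ 1.0198, ∠ ≈ 11.31°
|L| = 100 · 1 / (1.0198) ≈ 98.058
Gain = 20 log₁₀(98.058) ≈ 39.83 dB
∠L = (0°) − (11.31°) = -11.31°

At ω = 5 rad/s:
pole (1 + j5·0.2) = 1 + j1 → |·| ≈ 1.4142, ∠ ≈ 45.00°
|L| = 100 · 1 / (1.4142) ≈ 70.711
Gain = 20 log₁₀(70.711) ≈ 36.99 dB
∠L = (0°) − (45.00°) = -45.00°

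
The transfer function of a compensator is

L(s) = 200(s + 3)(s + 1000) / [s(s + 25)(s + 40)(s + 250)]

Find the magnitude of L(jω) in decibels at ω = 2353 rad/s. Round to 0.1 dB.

-88.2 dB

At s = jω = j2353:
zero (s+3): 3 + j2353 → |·| = √(3²+2353²) = √5536618 ≈ 2353, ∠ = arctan(2353/3) ≈ 89.93°
zero (s+1000): 1000 + j2353 → |·| = √(1000²+2353²) = √6536609 ≈ 2556.7, ∠ = arctan(2353/1000) ≈ 66.98°
pole (s+25): 25 + j2353 → |·| = √(25²+2353²) = √5537234 ≈ 2353.1, ∠ = arctan(2353/25) ≈ 89.39°
pole (s+40): 40 + j2353 → |·| = √(40²+2353²) = √5538209 ≈ 2353.3, ∠ = arctan(2353/40) ≈ 89.03°
pole (s+250): 250 + j2353 → |·| = √(250²+2353²) = √5599109 ≈ 2366.2, ∠ = arctan(2353/250) ≈ 83.94°
pole at origin: |s| = 2353, ∠ = 90.00° (in denominator)
|L| = 200 · 6.0159e+06 / 3.0831e+13 ≈ 3.9025e-05
Gain = 20 log₁₀(3.9025e-05) ≈ -88.17 dB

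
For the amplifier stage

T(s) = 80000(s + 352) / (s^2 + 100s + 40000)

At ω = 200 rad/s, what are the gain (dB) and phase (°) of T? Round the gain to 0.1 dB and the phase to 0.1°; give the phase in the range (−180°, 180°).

64.2 dB, -60.4°

At s = jω = j200:
zero (s+352): 352 + j200 → |·| = √(352²+200²) = √163904 ≈ 404.85, ∠ = arctan(200/352) ≈ 29.60°
quadratic: (j200)² + 100·j200 + 40000 = 0 + j20000 → |·| ≈ 20000, ∠ ≈ 90.00°
|T| = 80000 · 404.85 / 20000 ≈ 1619.4
Gain = 20 log₁₀(1619.4) ≈ 64.19 dB
∠T = 29.60° − 90.00° = -60.40°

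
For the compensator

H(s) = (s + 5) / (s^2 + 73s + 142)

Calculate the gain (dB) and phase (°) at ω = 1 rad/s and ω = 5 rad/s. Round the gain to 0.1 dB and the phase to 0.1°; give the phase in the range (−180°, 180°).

ω = 1: -29.9 dB, -16.1°; ω = 5: -34.7 dB, -27.2°

Substitute s = j1:
Numerator: (j1) + 5 = 5 + j1
Denominator: (j1)^2 + 73(j1) + 142 = 141 + j73
|N| = √(5² + 1²) ≈ 5.099, ∠N ≈ 11.31°
|D| = √(141² + 73²) ≈ 158.78, ∠D ≈ 27.37°
|H| = 5.099 / 158.78 ≈ 0.032114
Gain = 20 log₁₀(0.032114) ≈ -29.87 dB
∠H = 11.31° − 27.37° = -16.06°

Substitute s = j5:
Numerator: (j5) + 5 = 5 + j5
Denominator: (j5)^2 + 73(j5) + 142 = 117 + j365
|N| = √(5² + 5²) ≈ 7.0711, ∠N ≈ 45.00°
|D| = √(117² + 365²) ≈ 383.29, ∠D ≈ 72.23°
|H| = 7.0711 / 383.29 ≈ 0.018448
Gain = 20 log₁₀(0.018448) ≈ -34.68 dB
∠H = 45.00° − 72.23° = -27.23°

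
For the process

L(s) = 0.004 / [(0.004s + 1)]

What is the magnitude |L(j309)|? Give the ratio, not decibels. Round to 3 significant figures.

At ω = 309 rad/s:
pole (1 + j309·0.004) = 1 + j1.236 → |·| ≈ 1.5899, ∠ ≈ 51.03°
|L| = 0.004 · 1 / (1.5899) ≈ 0.0025159

0.00252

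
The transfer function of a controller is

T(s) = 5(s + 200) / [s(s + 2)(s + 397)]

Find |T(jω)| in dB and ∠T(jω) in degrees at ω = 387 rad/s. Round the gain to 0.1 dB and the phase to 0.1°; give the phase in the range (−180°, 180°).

-91.6 dB, -161.3°

At s = jω = j387:
zero (s+200): 200 + j387 → |·| = √(200²+387²) = √189769 ≈ 435.62, ∠ = arctan(387/200) ≈ 62.67°
pole (s+2): 2 + j387 → |·| = √(2²+387²) = √149773 ≈ 387.01, ∠ = arctan(387/2) ≈ 89.70°
pole (s+397): 397 + j387 → |·| = √(397²+387²) = √307378 ≈ 554.42, ∠ = arctan(387/397) ≈ 44.27°
pole at origin: |s| = 387, ∠ = 90.00° (in denominator)
|T| = 5 · 435.62 / 8.3037e+07 ≈ 2.623e-05
Gain = 20 log₁₀(2.623e-05) ≈ -91.62 dB
∠T = 62.67° − 223.97° = -161.30°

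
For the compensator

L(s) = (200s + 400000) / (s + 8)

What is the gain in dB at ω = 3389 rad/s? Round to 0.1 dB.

Substitute s = j3389:
Numerator: 200(j3389) + 400000 = 400000 + j677800
Denominator: (j3389) + 8 = 8 + j3389
|N| = √(400000² + 677800²) ≈ 7.8703e+05, ∠N ≈ 59.45°
|D| = √(8² + 3389²) ≈ 3389, ∠D ≈ 89.86°
|L| = 7.8703e+05 / 3389 ≈ 232.23
Gain = 20 log₁₀(232.23) ≈ 47.32 dB

47.3 dB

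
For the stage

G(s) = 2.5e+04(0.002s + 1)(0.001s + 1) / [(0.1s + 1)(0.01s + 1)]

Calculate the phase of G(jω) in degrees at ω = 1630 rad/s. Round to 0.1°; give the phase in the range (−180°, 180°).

At ω = 1630 rad/s:
zero (1 + j1630·0.002) = 1 + j3.26 → |·| ≈ 3.4099, ∠ ≈ 72.95°
zero (1 + j1630·0.001) = 1 + j1.63 → |·| ≈ 1.9123, ∠ ≈ 58.47°
pole (1 + j1630·0.1) = 1 + j163 → |·| ≈ 163, ∠ ≈ 89.65°
pole (1 + j1630·0.01) = 1 + j16.3 → |·| ≈ 16.331, ∠ ≈ 86.49°
∠G = (72.95° + 58.47°) − (89.65° + 86.49°) = -44.72°

-44.7°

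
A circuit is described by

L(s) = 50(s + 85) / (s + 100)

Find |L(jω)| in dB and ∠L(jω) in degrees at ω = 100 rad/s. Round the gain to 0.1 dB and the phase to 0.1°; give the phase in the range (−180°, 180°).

33.3 dB, 4.6°

At s = jω = j100:
zero (s+85): 85 + j100 → |·| = √(85²+100²) = √17225 ≈ 131.24, ∠ = arctan(100/85) ≈ 49.64°
pole (s+100): 100 + j100 → |·| = √(100²+100²) = √20000 ≈ 141.42, ∠ = arctan(100/100) ≈ 45.00°
|L| = 50 · 131.24 / 141.42 ≈ 46.401
Gain = 20 log₁₀(46.401) ≈ 33.33 dB
∠L = 49.64° − 45.00° = 4.64°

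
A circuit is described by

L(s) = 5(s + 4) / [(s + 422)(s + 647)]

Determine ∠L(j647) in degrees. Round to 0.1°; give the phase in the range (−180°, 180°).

At s = jω = j647:
zero (s+4): 4 + j647 → |·| = √(4²+647²) = √418625 ≈ 647.01, ∠ = arctan(647/4) ≈ 89.65°
pole (s+422): 422 + j647 → |·| = √(422²+647²) = √596693 ≈ 772.46, ∠ = arctan(647/422) ≈ 56.89°
pole (s+647): 647 + j647 → |·| = √(647²+647²) = √837218 ≈ 915, ∠ = arctan(647/647) ≈ 45.00°
∠L = 89.65° − 101.89° = -12.24°

-12.2°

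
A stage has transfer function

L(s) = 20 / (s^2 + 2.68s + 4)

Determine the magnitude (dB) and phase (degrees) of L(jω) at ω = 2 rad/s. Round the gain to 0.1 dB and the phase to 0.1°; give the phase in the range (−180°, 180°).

11.4 dB, -90.0°

At s = jω = j2:
quadratic: (j2)² + 2.68·j2 + 4 = 0 + j5.36 → |·| ≈ 5.36, ∠ ≈ 90.00°
|L| = 20 / 5.36 ≈ 3.7313
Gain = 20 log₁₀(3.7313) ≈ 11.44 dB
∠L = 0.00° − 90.00° = -90.00°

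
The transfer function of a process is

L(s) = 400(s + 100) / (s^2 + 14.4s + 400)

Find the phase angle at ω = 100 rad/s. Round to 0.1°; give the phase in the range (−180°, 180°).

At s = jω = j100:
zero (s+100): 100 + j100 → |·| = √(100²+100²) = √20000 ≈ 141.42, ∠ = arctan(100/100) ≈ 45.00°
quadratic: (j100)² + 14.4·j100 + 400 = -9600 + j1440 → |·| ≈ 9707.4, ∠ ≈ 171.47°
∠L = 45.00° − 171.47° = -126.47°

-126.5°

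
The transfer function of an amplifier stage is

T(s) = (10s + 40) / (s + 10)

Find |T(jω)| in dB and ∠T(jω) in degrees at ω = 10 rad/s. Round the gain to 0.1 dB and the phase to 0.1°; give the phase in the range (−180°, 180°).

17.6 dB, 23.2°

Substitute s = j10:
Numerator: 10(j10) + 40 = 40 + j100
Denominator: (j10) + 10 = 10 + j10
|N| = √(40² + 100²) ≈ 107.7, ∠N ≈ 68.20°
|D| = √(10² + 10²) ≈ 14.142, ∠D ≈ 45.00°
|T| = 107.7 / 14.142 ≈ 7.6156
Gain = 20 log₁₀(7.6156) ≈ 17.63 dB
∠T = 68.20° − 45.00° = 23.20°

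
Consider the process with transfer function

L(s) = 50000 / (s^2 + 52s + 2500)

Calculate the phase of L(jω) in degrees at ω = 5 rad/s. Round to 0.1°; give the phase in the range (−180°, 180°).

At s = jω = j5:
quadratic: (j5)² + 52·j5 + 2500 = 2475 + j260 → |·| ≈ 2488.6, ∠ ≈ 6.00°
∠L = 0.00° − 6.00° = -6.00°

-6.0°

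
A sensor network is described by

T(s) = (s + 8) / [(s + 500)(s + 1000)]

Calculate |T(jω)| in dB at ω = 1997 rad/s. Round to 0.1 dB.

-67.2 dB

At s = jω = j1997:
zero (s+8): 8 + j1997 → |·| = √(8²+1997²) = √3988073 ≈ 1997, ∠ = arctan(1997/8) ≈ 89.77°
pole (s+500): 500 + j1997 → |·| = √(500²+1997²) = √4238009 ≈ 2058.6, ∠ = arctan(1997/500) ≈ 75.94°
pole (s+1000): 1000 + j1997 → |·| = √(1000²+1997²) = √4988009 ≈ 2233.4, ∠ = arctan(1997/1000) ≈ 63.40°
|T| = 1 · 1997 / 4.5977e+06 ≈ 0.00043435
Gain = 20 log₁₀(0.00043435) ≈ -67.24 dB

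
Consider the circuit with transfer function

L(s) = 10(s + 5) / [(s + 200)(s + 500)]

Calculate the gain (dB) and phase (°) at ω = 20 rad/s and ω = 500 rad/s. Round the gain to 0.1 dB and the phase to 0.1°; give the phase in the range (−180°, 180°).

ω = 20: -53.8 dB, 68.0°; ω = 500: -37.6 dB, -23.8°

At s = jω = j20:
zero (s+5): 5 + j20 → |·| = √(5²+20²) = √425 ≈ 20.616, ∠ = arctan(20/5) ≈ 75.96°
pole (s+200): 200 + j20 → |·| = √(200²+20²) = √40400 ≈ 201, ∠ = arctan(20/200) ≈ 5.71°
pole (s+500): 500 + j20 → |·| = √(500²+20²) = √250400 ≈ 500.4, ∠ = arctan(20/500) ≈ 2.29°
|L| = 10 · 20.616 / 1.0058e+05 ≈ 0.0020497
Gain = 20 log₁₀(0.0020497) ≈ -53.77 dB
∠L = 75.96° − 8.00° = 67.96°

At s = jω = j500:
zero (s+5): 5 + j500 → |·| = √(5²+500²) = √250025 ≈ 500.02, ∠ = arctan(500/5) ≈ 89.43°
pole (s+200): 200 + j500 → |·| = √(200²+500²) = √290000 ≈ 538.52, ∠ = arctan(500/200) ≈ 68.20°
pole (s+500): 500 + j500 → |·| = √(500²+500²) = √500000 ≈ 707.11, ∠ = arctan(500/500) ≈ 45.00°
|L| = 10 · 500.02 / 3.8079e+05 ≈ 0.013131
Gain = 20 log₁₀(0.013131) ≈ -37.63 dB
∠L = 89.43° − 113.20° = -23.77°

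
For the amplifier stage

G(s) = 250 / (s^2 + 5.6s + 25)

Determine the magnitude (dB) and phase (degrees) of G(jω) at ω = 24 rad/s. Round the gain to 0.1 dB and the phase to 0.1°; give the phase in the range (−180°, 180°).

-7.1 dB, -166.3°

At s = jω = j24:
quadratic: (j24)² + 5.6·j24 + 25 = -551 + j134.4 → |·| ≈ 567.15, ∠ ≈ 166.29°
|G| = 250 / 567.15 ≈ 0.4408
Gain = 20 log₁₀(0.4408) ≈ -7.12 dB
∠G = 0.00° − 166.29° = -166.29°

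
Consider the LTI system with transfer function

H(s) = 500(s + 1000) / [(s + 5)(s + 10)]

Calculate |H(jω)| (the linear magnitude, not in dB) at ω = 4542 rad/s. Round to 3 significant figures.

0.113

At s = jω = j4542:
zero (s+1000): 1000 + j4542 → |·| = √(1000²+4542²) = √21629764 ≈ 4650.8, ∠ = arctan(4542/1000) ≈ 77.58°
pole (s+5): 5 + j4542 → |·| = √(5²+4542²) = √20629789 ≈ 4542, ∠ = arctan(4542/5) ≈ 89.94°
pole (s+10): 10 + j4542 → |·| = √(10²+4542²) = √20629864 ≈ 4542, ∠ = arctan(4542/10) ≈ 89.87°
|H| = 500 · 4650.8 / 2.063e+07 ≈ 0.11272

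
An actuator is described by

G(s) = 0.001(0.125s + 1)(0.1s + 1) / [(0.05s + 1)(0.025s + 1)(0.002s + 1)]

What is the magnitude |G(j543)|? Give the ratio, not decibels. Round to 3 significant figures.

0.00675

At ω = 543 rad/s:
zero (1 + j543·0.125) = 1 + j67.875 → |·| ≈ 67.882, ∠ ≈ 89.16°
zero (1 + j543·0.1) = 1 + j54.3 → |·| ≈ 54.309, ∠ ≈ 88.94°
pole (1 + j543·0.05) = 1 + j27.15 → |·| ≈ 27.168, ∠ ≈ 87.89°
pole (1 + j543·0.025) = 1 + j13.575 → |·| ≈ 13.612, ∠ ≈ 85.79°
pole (1 + j543·0.002) = 1 + j1.086 → |·| ≈ 1.4763, ∠ ≈ 47.36°
|G| = 0.001 · 67.882 · 54.309 / (27.168 · 13.612 · 1.4763) ≈ 0.0067526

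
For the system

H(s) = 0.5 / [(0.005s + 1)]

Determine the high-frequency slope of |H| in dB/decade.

-20 dB/decade

Each pole contributes −20 dB/decade at high frequency; each zero contributes +20 dB/decade.
Net: 0 zero(s) − 1 pole(s) → -20 dB/decade.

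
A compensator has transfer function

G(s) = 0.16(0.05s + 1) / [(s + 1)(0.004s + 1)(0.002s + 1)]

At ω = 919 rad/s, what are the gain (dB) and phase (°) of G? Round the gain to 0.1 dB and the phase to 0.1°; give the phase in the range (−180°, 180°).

-60.0 dB, -137.4°

At ω = 919 rad/s:
zero (1 + j919·0.05) = 1 + j45.95 → |·| ≈ 45.961, ∠ ≈ 88.75°
pole (1 + j919·1) = 1 + j919 → |·| ≈ 919, ∠ ≈ 89.94°
pole (1 + j919·0.004) = 1 + j3.676 → |·| ≈ 3.8096, ∠ ≈ 74.78°
pole (1 + j919·0.002) = 1 + j1.838 → |·| ≈ 2.0924, ∠ ≈ 61.45°
|G| = 0.16 · 45.961 / (919 · 3.8096 · 2.0924) ≈ 0.0010039
Gain = 20 log₁₀(0.0010039) ≈ -59.97 dB
∠G = (88.75°) − (89.94° + 74.78° + 61.45°) = -137.42°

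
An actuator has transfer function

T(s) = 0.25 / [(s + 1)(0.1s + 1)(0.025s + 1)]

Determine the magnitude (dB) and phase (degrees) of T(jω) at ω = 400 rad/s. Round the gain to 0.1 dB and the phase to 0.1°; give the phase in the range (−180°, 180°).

At ω = 400 rad/s:
pole (1 + j400·1) = 1 + j400 → |·| ≈ 400, ∠ ≈ 89.86°
pole (1 + j400·0.1) = 1 + j40 → |·| ≈ 40.012, ∠ ≈ 88.57°
pole (1 + j400·0.025) = 1 + j10 → |·| ≈ 10.05, ∠ ≈ 84.29°
|T| = 0.25 · 1 / (400 · 40.012 · 10.05) ≈ 1.5543e-06
Gain = 20 log₁₀(1.5543e-06) ≈ -116.17 dB
∠T = (0°) − (89.86° + 88.57° + 84.29°) = -262.72° ≡ 97.28° (principal value)

-116.2 dB, 97.3°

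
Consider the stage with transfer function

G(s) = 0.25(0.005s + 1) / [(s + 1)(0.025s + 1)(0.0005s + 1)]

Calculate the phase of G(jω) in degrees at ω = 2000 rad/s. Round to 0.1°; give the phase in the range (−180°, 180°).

At ω = 2000 rad/s:
zero (1 + j2000·0.005) = 1 + j10 → |·| ≈ 10.05, ∠ ≈ 84.29°
pole (1 + j2000·1) = 1 + j2000 → |·| ≈ 2000, ∠ ≈ 89.97°
pole (1 + j2000·0.025) = 1 + j50 → |·| ≈ 50.01, ∠ ≈ 88.85°
pole (1 + j2000·0.0005) = 1 + j1 → |·| ≈ 1.4142, ∠ ≈ 45.00°
∠G = (84.29°) − (89.97° + 88.85° + 45.00°) = -139.53°

-139.5°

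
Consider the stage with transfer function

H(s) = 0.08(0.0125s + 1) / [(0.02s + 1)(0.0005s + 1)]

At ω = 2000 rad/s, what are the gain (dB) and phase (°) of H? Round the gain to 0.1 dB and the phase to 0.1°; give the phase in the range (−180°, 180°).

At ω = 2000 rad/s:
zero (1 + j2000·0.0125) = 1 + j25 → |·| ≈ 25.02, ∠ ≈ 87.71°
pole (1 + j2000·0.02) = 1 + j40 → |·| ≈ 40.012, ∠ ≈ 88.57°
pole (1 + j2000·0.0005) = 1 + j1 → |·| ≈ 1.4142, ∠ ≈ 45.00°
|H| = 0.08 · 25.02 / (40.012 · 1.4142) ≈ 0.035373
Gain = 20 log₁₀(0.035373) ≈ -29.03 dB
∠H = (87.71°) − (88.57° + 45.00°) = -45.86°

-29.0 dB, -45.9°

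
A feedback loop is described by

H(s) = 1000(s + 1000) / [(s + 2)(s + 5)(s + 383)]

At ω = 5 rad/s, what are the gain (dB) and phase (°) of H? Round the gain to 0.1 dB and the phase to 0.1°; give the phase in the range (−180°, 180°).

At s = jω = j5:
zero (s+1000): 1000 + j5 → |·| = √(1000²+5²) = √1000025 ≈ 1000, ∠ = arctan(5/1000) ≈ 0.29°
pole (s+2): 2 + j5 → |·| = √(2²+5²) = √29 ≈ 5.3852, ∠ = arctan(5/2) ≈ 68.20°
pole (s+5): 5 + j5 → |·| = √(5²+5²) = √50 ≈ 7.0711, ∠ = arctan(5/5) ≈ 45.00°
pole (s+383): 383 + j5 → |·| = √(383²+5²) = √146714 ≈ 383.03, ∠ = arctan(5/383) ≈ 0.75°
|H| = 1000 · 1000 / 14586 ≈ 68.559
Gain = 20 log₁₀(68.559) ≈ 36.72 dB
∠H = 0.29° − 113.95° = -113.66°

36.7 dB, -113.7°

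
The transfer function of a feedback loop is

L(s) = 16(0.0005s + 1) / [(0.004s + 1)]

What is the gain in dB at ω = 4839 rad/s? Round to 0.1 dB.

At ω = 4839 rad/s:
zero (1 + j4839·0.0005) = 1 + j2.4195 → |·| ≈ 2.618, ∠ ≈ 67.54°
pole (1 + j4839·0.004) = 1 + j19.356 → |·| ≈ 19.382, ∠ ≈ 87.04°
|L| = 16 · 2.618 / (19.382) ≈ 2.1612
Gain = 20 log₁₀(2.1612) ≈ 6.69 dB

6.7 dB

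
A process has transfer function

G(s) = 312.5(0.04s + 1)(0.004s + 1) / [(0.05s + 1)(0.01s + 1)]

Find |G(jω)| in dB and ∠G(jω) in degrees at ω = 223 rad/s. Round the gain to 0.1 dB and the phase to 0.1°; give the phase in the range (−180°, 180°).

42.8 dB, -25.4°

At ω = 223 rad/s:
zero (1 + j223·0.04) = 1 + j8.92 → |·| ≈ 8.9759, ∠ ≈ 83.60°
zero (1 + j223·0.004) = 1 + j0.892 → |·| ≈ 1.34, ∠ ≈ 41.73°
pole (1 + j223·0.05) = 1 + j11.15 → |·| ≈ 11.195, ∠ ≈ 84.88°
pole (1 + j223·0.01) = 1 + j2.23 → |·| ≈ 2.444, ∠ ≈ 65.85°
|G| = 312.5 · 8.9759 · 1.34 / (11.195 · 2.444) ≈ 137.37
Gain = 20 log₁₀(137.37) ≈ 42.76 dB
∠G = (83.60° + 41.73°) − (84.88° + 65.85°) = -25.40°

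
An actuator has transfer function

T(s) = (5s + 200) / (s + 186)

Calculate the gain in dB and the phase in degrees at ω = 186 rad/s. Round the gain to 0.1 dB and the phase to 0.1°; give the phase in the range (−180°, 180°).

Substitute s = j186:
Numerator: 5(j186) + 200 = 200 + j930
Denominator: (j186) + 186 = 186 + j186
|N| = √(200² + 930²) ≈ 951.26, ∠N ≈ 77.86°
|D| = √(186² + 186²) ≈ 263.04, ∠D ≈ 45.00°
|T| = 951.26 / 263.04 ≈ 3.6164
Gain = 20 log₁₀(3.6164) ≈ 11.17 dB
∠T = 77.86° − 45.00° = 32.86°

11.2 dB, 32.9°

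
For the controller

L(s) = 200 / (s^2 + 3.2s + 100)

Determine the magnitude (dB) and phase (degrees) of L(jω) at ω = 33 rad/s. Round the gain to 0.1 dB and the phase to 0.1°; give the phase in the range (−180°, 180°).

At s = jω = j33:
quadratic: (j33)² + 3.2·j33 + 100 = -989 + j105.6 → |·| ≈ 994.62, ∠ ≈ 173.91°
|L| = 200 / 994.62 ≈ 0.20108
Gain = 20 log₁₀(0.20108) ≈ -13.93 dB
∠L = 0.00° − 173.91° = -173.91°

-13.9 dB, -173.9°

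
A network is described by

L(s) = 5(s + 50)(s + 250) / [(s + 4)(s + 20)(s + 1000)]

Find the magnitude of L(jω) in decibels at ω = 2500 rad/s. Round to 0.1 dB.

-54.6 dB

At s = jω = j2500:
zero (s+50): 50 + j2500 → |·| = √(50²+2500²) = √6252500 ≈ 2500.5, ∠ = arctan(2500/50) ≈ 88.85°
zero (s+250): 250 + j2500 → |·| = √(250²+2500²) = √6312500 ≈ 2512.5, ∠ = arctan(2500/250) ≈ 84.29°
pole (s+4): 4 + j2500 → |·| = √(4²+2500²) = √6250016 ≈ 2500, ∠ = arctan(2500/4) ≈ 89.91°
pole (s+20): 20 + j2500 → |·| = √(20²+2500²) = √6250400 ≈ 2500.1, ∠ = arctan(2500/20) ≈ 89.54°
pole (s+1000): 1000 + j2500 → |·| = √(1000²+2500²) = √7250000 ≈ 2692.6, ∠ = arctan(2500/1000) ≈ 68.20°
|L| = 5 · 6.2825e+06 / 1.6829e+10 ≈ 0.0018666
Gain = 20 log₁₀(0.0018666) ≈ -54.58 dB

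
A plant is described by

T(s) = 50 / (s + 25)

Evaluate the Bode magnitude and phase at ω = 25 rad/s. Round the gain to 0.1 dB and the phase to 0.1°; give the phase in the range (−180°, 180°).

3.0 dB, -45.0°

Substitute s = j25:
Numerator: 50 = 50 + j0
Denominator: (j25) + 25 = 25 + j25
|N| = √(50² + 0²) ≈ 50, ∠N ≈ 0.00°
|D| = √(25² + 25²) ≈ 35.355, ∠D ≈ 45.00°
|T| = 50 / 35.355 ≈ 1.4142
Gain = 20 log₁₀(1.4142) ≈ 3.01 dB
∠T = 0.00° − 45.00° = -45.00°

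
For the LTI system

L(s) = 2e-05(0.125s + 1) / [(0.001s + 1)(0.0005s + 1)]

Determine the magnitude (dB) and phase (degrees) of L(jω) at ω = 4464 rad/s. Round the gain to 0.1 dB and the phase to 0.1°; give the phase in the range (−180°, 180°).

-60.0 dB, -53.3°

At ω = 4464 rad/s:
zero (1 + j4464·0.125) = 1 + j558 → |·| ≈ 558, ∠ ≈ 89.90°
pole (1 + j4464·0.001) = 1 + j4.464 → |·| ≈ 4.5746, ∠ ≈ 77.37°
pole (1 + j4464·0.0005) = 1 + j2.232 → |·| ≈ 2.4458, ∠ ≈ 65.87°
|L| = 2e-05 · 558 / (4.5746 · 2.4458) ≈ 0.00099745
Gain = 20 log₁₀(0.00099745) ≈ -60.02 dB
∠L = (89.90°) − (77.37° + 65.87°) = -53.34°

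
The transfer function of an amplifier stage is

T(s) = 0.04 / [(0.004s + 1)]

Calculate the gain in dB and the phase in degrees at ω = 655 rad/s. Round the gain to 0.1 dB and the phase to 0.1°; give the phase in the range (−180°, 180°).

-36.9 dB, -69.1°

At ω = 655 rad/s:
pole (1 + j655·0.004) = 1 + j2.62 → |·| ≈ 2.8044, ∠ ≈ 69.11°
|T| = 0.04 · 1 / (2.8044) ≈ 0.014263
Gain = 20 log₁₀(0.014263) ≈ -36.92 dB
∠T = (0°) − (69.11°) = -69.11°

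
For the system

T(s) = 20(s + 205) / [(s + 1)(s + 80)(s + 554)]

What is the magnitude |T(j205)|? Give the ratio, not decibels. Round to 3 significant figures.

At s = jω = j205:
zero (s+205): 205 + j205 → |·| = √(205²+205²) = √84050 ≈ 289.91, ∠ = arctan(205/205) ≈ 45.00°
pole (s+1): 1 + j205 → |·| = √(1²+205²) = √42026 ≈ 205, ∠ = arctan(205/1) ≈ 89.72°
pole (s+80): 80 + j205 → |·| = √(80²+205²) = √48425 ≈ 220.06, ∠ = arctan(205/80) ≈ 68.68°
pole (s+554): 554 + j205 → |·| = √(554²+205²) = √348941 ≈ 590.71, ∠ = arctan(205/554) ≈ 20.31°
|T| = 20 · 289.91 / 2.6648e+07 ≈ 0.00021758

0.000218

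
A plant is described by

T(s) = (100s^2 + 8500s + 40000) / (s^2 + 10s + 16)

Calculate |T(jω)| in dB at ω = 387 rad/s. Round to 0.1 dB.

40.2 dB

Substitute s = j387:
Numerator: 100(j387)^2 + 8500(j387) + 40000 = -14936900 + j3289500
Denominator: (j387)^2 + 10(j387) + 16 = -149753 + j3870
|N| = √(14936900² + 3289500²) ≈ 1.5295e+07, ∠N ≈ 167.58°
|D| = √(149753² + 3870²) ≈ 1.498e+05, ∠D ≈ 178.52°
|T| = 1.5295e+07 / 1.498e+05 ≈ 102.1
Gain = 20 log₁₀(102.1) ≈ 40.18 dB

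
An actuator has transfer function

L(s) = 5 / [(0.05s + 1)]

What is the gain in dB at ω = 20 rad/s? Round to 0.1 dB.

At ω = 20 rad/s:
pole (1 + j20·0.05) = 1 + j1 → |·| ≈ 1.4142, ∠ ≈ 45.00°
|L| = 5 · 1 / (1.4142) ≈ 3.5356
Gain = 20 log₁₀(3.5356) ≈ 10.97 dB

11.0 dB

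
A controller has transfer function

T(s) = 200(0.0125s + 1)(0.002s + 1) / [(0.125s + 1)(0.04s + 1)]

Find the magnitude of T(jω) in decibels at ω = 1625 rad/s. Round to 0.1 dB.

0.4 dB

At ω = 1625 rad/s:
zero (1 + j1625·0.0125) = 1 + j20.3125 → |·| ≈ 20.337, ∠ ≈ 87.18°
zero (1 + j1625·0.002) = 1 + j3.25 → |·| ≈ 3.4004, ∠ ≈ 72.90°
pole (1 + j1625·0.125) = 1 + j203.125 → |·| ≈ 203.13, ∠ ≈ 89.72°
pole (1 + j1625·0.04) = 1 + j65 → |·| ≈ 65.008, ∠ ≈ 89.12°
|T| = 200 · 20.337 · 3.4004 / (203.13 · 65.008) ≈ 1.0474
Gain = 20 log₁₀(1.0474) ≈ 0.40 dB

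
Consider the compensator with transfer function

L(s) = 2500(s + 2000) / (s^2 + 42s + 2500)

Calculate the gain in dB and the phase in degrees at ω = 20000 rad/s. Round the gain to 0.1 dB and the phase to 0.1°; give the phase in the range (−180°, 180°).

-18.0 dB, -95.6°

At s = jω = j20000:
zero (s+2000): 2000 + j20000 → |·| = √(2000²+20000²) = √404000000 ≈ 20100, ∠ = arctan(20000/2000) ≈ 84.29°
quadratic: (j20000)² + 42·j20000 + 2500 = -399997500 + j840000 → |·| ≈ 4e+08, ∠ ≈ 179.88°
|L| = 2500 · 20100 / 4e+08 ≈ 0.12562
Gain = 20 log₁₀(0.12562) ≈ -18.02 dB
∠L = 84.29° − 179.88° = -95.59°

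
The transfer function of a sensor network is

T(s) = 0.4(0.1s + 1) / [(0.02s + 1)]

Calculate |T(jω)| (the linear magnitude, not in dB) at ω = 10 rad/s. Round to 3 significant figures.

At ω = 10 rad/s:
zero (1 + j10·0.1) = 1 + j1 → |·| ≈ 1.4142, ∠ ≈ 45.00°
pole (1 + j10·0.02) = 1 + j0.2 → |·| ≈ 1.0198, ∠ ≈ 11.31°
|T| = 0.4 · 1.4142 / (1.0198) ≈ 0.5547

0.555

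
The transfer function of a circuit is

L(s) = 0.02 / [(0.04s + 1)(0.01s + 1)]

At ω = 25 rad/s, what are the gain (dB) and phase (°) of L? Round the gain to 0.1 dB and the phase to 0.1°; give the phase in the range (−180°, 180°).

-37.3 dB, -59.0°

At ω = 25 rad/s:
pole (1 + j25·0.04) = 1 + j1 → |·| ≈ 1.4142, ∠ ≈ 45.00°
pole (1 + j25·0.01) = 1 + j0.25 → |·| ≈ 1.0308, ∠ ≈ 14.04°
|L| = 0.02 · 1 / (1.4142 · 1.0308) ≈ 0.01372
Gain = 20 log₁₀(0.01372) ≈ -37.25 dB
∠L = (0°) − (45.00° + 14.04°) = -59.04°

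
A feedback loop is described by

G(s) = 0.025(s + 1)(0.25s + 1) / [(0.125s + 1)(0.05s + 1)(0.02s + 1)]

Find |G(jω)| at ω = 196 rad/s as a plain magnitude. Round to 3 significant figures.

0.246

At ω = 196 rad/s:
zero (1 + j196·1) = 1 + j196 → |·| ≈ 196, ∠ ≈ 89.71°
zero (1 + j196·0.25) = 1 + j49 → |·| ≈ 49.01, ∠ ≈ 88.83°
pole (1 + j196·0.125) = 1 + j24.5 → |·| ≈ 24.52, ∠ ≈ 87.66°
pole (1 + j196·0.05) = 1 + j9.8 → |·| ≈ 9.8509, ∠ ≈ 84.17°
pole (1 + j196·0.02) = 1 + j3.92 → |·| ≈ 4.0455, ∠ ≈ 75.69°
|G| = 0.025 · 196 · 49.01 / (24.52 · 9.8509 · 4.0455) ≈ 0.24576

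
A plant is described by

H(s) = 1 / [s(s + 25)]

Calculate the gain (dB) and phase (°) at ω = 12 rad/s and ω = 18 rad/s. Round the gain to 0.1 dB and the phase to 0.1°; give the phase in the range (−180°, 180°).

ω = 12: -50.4 dB, -115.6°; ω = 18: -54.9 dB, -125.8°

At s = jω = j12:
pole (s+25): 25 + j12 → |·| = √(25²+12²) = √769 ≈ 27.731, ∠ = arctan(12/25) ≈ 25.64°
pole at origin: |s| = 12, ∠ = 90.00° (in denominator)
|H| = 1 / 332.77 ≈ 0.0030051
Gain = 20 log₁₀(0.0030051) ≈ -50.44 dB
∠H = 0.00° − 115.64° = -115.64°

At s = jω = j18:
pole (s+25): 25 + j18 → |·| = √(25²+18²) = √949 ≈ 30.806, ∠ = arctan(18/25) ≈ 35.75°
pole at origin: |s| = 18, ∠ = 90.00° (in denominator)
|H| = 1 / 554.51 ≈ 0.0018034
Gain = 20 log₁₀(0.0018034) ≈ -54.88 dB
∠H = 0.00° − 125.75° = -125.75°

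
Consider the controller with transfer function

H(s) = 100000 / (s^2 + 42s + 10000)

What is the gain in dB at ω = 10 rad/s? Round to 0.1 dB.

20.1 dB

At s = jω = j10:
quadratic: (j10)² + 42·j10 + 10000 = 9900 + j420 → |·| ≈ 9908.9, ∠ ≈ 2.43°
|H| = 100000 / 9908.9 ≈ 10.092
Gain = 20 log₁₀(10.092) ≈ 20.08 dB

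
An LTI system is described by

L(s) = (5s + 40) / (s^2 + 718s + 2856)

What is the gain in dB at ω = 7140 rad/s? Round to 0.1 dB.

-63.1 dB

Substitute s = j7140:
Numerator: 5(j7140) + 40 = 40 + j35700
Denominator: (j7140)^2 + 718(j7140) + 2856 = -50976744 + j5126520
|N| = √(40² + 35700²) ≈ 35700, ∠N ≈ 89.94°
|D| = √(50976744² + 5126520²) ≈ 5.1234e+07, ∠D ≈ 174.26°
|L| = 35700 / 5.1234e+07 ≈ 0.0006968
Gain = 20 log₁₀(0.0006968) ≈ -63.14 dB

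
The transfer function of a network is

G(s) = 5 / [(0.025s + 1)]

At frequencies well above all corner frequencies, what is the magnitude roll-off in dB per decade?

Each pole contributes −20 dB/decade at high frequency; each zero contributes +20 dB/decade.
Net: 0 zero(s) − 1 pole(s) → -20 dB/decade.

-20 dB/decade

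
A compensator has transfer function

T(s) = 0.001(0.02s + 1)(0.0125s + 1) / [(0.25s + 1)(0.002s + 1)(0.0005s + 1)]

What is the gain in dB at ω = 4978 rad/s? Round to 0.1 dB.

-74.6 dB

At ω = 4978 rad/s:
zero (1 + j4978·0.02) = 1 + j99.56 → |·| ≈ 99.565, ∠ ≈ 89.42°
zero (1 + j4978·0.0125) = 1 + j62.225 → |·| ≈ 62.233, ∠ ≈ 89.08°
pole (1 + j4978·0.25) = 1 + j1244.5 → |·| ≈ 1244.5, ∠ ≈ 89.95°
pole (1 + j4978·0.002) = 1 + j9.956 → |·| ≈ 10.006, ∠ ≈ 84.26°
pole (1 + j4978·0.0005) = 1 + j2.489 → |·| ≈ 2.6824, ∠ ≈ 68.11°
|T| = 0.001 · 99.565 · 62.233 / (1244.5 · 10.006 · 2.6824) ≈ 0.0001855
Gain = 20 log₁₀(0.0001855) ≈ -74.63 dB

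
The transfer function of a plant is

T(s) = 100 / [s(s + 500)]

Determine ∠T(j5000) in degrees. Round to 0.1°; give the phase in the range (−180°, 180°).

At s = jω = j5000:
pole (s+500): 500 + j5000 → |·| = √(500²+5000²) = √25250000 ≈ 5024.9, ∠ = arctan(5000/500) ≈ 84.29°
pole at origin: |s| = 5000, ∠ = 90.00° (in denominator)
∠T = 0.00° − 174.29° = -174.29°

-174.3°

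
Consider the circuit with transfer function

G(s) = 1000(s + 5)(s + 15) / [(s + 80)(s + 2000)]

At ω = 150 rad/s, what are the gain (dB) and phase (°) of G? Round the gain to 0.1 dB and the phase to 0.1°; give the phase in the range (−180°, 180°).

36.4 dB, 106.2°

At s = jω = j150:
zero (s+5): 5 + j150 → |·| = √(5²+150²) = √22525 ≈ 150.08, ∠ = arctan(150/5) ≈ 88.09°
zero (s+15): 15 + j150 → |·| = √(15²+150²) = √22725 ≈ 150.75, ∠ = arctan(150/15) ≈ 84.29°
pole (s+80): 80 + j150 → |·| = √(80²+150²) = √28900 ≈ 170, ∠ = arctan(150/80) ≈ 61.93°
pole (s+2000): 2000 + j150 → |·| = √(2000²+150²) = √4022500 ≈ 2005.6, ∠ = arctan(150/2000) ≈ 4.29°
|G| = 1000 · 22625 / 3.4095e+05 ≈ 66.359
Gain = 20 log₁₀(66.359) ≈ 36.44 dB
∠G = 172.38° − 66.22° = 106.16°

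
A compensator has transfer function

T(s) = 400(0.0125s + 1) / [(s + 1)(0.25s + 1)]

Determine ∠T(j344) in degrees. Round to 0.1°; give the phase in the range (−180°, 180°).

-102.3°

At ω = 344 rad/s:
zero (1 + j344·0.0125) = 1 + j4.3 → |·| ≈ 4.4147, ∠ ≈ 76.91°
pole (1 + j344·1) = 1 + j344 → |·| ≈ 344, ∠ ≈ 89.83°
pole (1 + j344·0.25) = 1 + j86 → |·| ≈ 86.006, ∠ ≈ 89.33°
∠T = (76.91°) − (89.83° + 89.33°) = -102.25°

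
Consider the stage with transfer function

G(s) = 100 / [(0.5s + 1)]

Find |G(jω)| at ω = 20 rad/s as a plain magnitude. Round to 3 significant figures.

At ω = 20 rad/s:
pole (1 + j20·0.5) = 1 + j10 → |·| ≈ 10.05, ∠ ≈ 84.29°
|G| = 100 · 1 / (10.05) ≈ 9.9502

9.95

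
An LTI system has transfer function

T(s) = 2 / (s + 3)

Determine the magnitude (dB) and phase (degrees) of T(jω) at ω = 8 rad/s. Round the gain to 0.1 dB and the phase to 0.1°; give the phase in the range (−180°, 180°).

-12.6 dB, -69.4°

Substitute s = j8:
Numerator: 2 = 2 + j0
Denominator: (j8) + 3 = 3 + j8
|N| = √(2² + 0²) ≈ 2, ∠N ≈ 0.00°
|D| = √(3² + 8²) ≈ 8.544, ∠D ≈ 69.44°
|T| = 2 / 8.544 ≈ 0.23408
Gain = 20 log₁₀(0.23408) ≈ -12.61 dB
∠T = 0.00° − 69.44° = -69.44°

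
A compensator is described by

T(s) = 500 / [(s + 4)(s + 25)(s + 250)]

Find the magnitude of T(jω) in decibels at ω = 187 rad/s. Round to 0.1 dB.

At s = jω = j187:
pole (s+4): 4 + j187 → |·| = √(4²+187²) = √34985 ≈ 187.04, ∠ = arctan(187/4) ≈ 88.77°
pole (s+25): 25 + j187 → |·| = √(25²+187²) = √35594 ≈ 188.66, ∠ = arctan(187/25) ≈ 82.39°
pole (s+250): 250 + j187 → |·| = √(250²+187²) = √97469 ≈ 312.2, ∠ = arctan(187/250) ≈ 36.80°
|T| = 500 / 1.1017e+07 ≈ 4.5384e-05
Gain = 20 log₁₀(4.5384e-05) ≈ -86.86 dB

-86.9 dB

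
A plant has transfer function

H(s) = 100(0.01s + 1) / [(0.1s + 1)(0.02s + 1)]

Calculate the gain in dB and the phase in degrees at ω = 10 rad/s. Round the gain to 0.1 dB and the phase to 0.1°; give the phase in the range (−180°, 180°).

At ω = 10 rad/s:
zero (1 + j10·0.01) = 1 + j0.1 → |·| ≈ 1.005, ∠ ≈ 5.71°
pole (1 + j10·0.1) = 1 + j1 → |·| ≈ 1.4142, ∠ ≈ 45.00°
pole (1 + j10·0.02) = 1 + j0.2 → |·| ≈ 1.0198, ∠ ≈ 11.31°
|H| = 100 · 1.005 / (1.4142 · 1.0198) ≈ 69.685
Gain = 20 log₁₀(69.685) ≈ 36.86 dB
∠H = (5.71°) − (45.00° + 11.31°) = -50.60°

36.9 dB, -50.6°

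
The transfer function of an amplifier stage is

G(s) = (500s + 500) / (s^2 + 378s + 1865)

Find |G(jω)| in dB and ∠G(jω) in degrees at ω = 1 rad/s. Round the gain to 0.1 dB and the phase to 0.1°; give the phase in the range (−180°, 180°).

-8.6 dB, 33.5°

Substitute s = j1:
Numerator: 500(j1) + 500 = 500 + j500
Denominator: (j1)^2 + 378(j1) + 1865 = 1864 + j378
|N| = √(500² + 500²) ≈ 707.11, ∠N ≈ 45.00°
|D| = √(1864² + 378²) ≈ 1901.9, ∠D ≈ 11.46°
|G| = 707.11 / 1901.9 ≈ 0.37179
Gain = 20 log₁₀(0.37179) ≈ -8.59 dB
∠G = 45.00° − 11.46° = 33.54°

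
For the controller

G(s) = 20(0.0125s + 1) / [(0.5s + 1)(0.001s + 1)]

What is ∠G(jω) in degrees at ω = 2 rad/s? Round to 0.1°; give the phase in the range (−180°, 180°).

-43.7°

At ω = 2 rad/s:
zero (1 + j2·0.0125) = 1 + j0.025 → |·| ≈ 1.0003, ∠ ≈ 1.43°
pole (1 + j2·0.5) = 1 + j1 → |·| ≈ 1.4142, ∠ ≈ 45.00°
pole (1 + j2·0.001) = 1 + j0.002 → |·| ≈ 1, ∠ ≈ 0.11°
∠G = (1.43°) − (45.00° + 0.11°) = -43.68°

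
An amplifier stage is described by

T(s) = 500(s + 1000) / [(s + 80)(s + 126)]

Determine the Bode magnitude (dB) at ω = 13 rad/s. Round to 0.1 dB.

At s = jω = j13:
zero (s+1000): 1000 + j13 → |·| = √(1000²+13²) = √1000169 ≈ 1000.1, ∠ = arctan(13/1000) ≈ 0.74°
pole (s+80): 80 + j13 → |·| = √(80²+13²) = √6569 ≈ 81.049, ∠ = arctan(13/80) ≈ 9.23°
pole (s+126): 126 + j13 → |·| = √(126²+13²) = √16045 ≈ 126.67, ∠ = arctan(13/126) ≈ 5.89°
|T| = 500 · 1000.1 / 10266 ≈ 48.709
Gain = 20 log₁₀(48.709) ≈ 33.75 dB

33.8 dB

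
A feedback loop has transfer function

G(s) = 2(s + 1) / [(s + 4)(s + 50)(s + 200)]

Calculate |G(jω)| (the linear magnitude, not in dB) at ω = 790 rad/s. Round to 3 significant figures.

At s = jω = j790:
zero (s+1): 1 + j790 → |·| = √(1²+790²) = √624101 ≈ 790, ∠ = arctan(790/1) ≈ 89.93°
pole (s+4): 4 + j790 → |·| = √(4²+790²) = √624116 ≈ 790.01, ∠ = arctan(790/4) ≈ 89.71°
pole (s+50): 50 + j790 → |·| = √(50²+790²) = √626600 ≈ 791.58, ∠ = arctan(790/50) ≈ 86.38°
pole (s+200): 200 + j790 → |·| = √(200²+790²) = √664100 ≈ 814.92, ∠ = arctan(790/200) ≈ 75.79°
|G| = 2 · 790 / 5.0962e+08 ≈ 3.1003e-06

3.10e-06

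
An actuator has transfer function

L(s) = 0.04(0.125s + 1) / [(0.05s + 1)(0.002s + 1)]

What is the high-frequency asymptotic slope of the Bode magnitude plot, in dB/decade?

-20 dB/decade

Each pole contributes −20 dB/decade at high frequency; each zero contributes +20 dB/decade.
Net: 1 zero(s) − 2 pole(s) → -20 dB/decade.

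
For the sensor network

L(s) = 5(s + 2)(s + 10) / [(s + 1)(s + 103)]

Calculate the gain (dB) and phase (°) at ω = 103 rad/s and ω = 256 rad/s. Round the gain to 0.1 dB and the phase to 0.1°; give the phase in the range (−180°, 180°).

ω = 103: 11.0 dB, 38.9°; ω = 256: 13.3 dB, 19.5°

At s = jω = j103:
zero (s+2): 2 + j103 → |·| = √(2²+103²) = √10613 ≈ 103.02, ∠ = arctan(103/2) ≈ 88.89°
zero (s+10): 10 + j103 → |·| = √(10²+103²) = √10709 ≈ 103.48, ∠ = arctan(103/10) ≈ 84.45°
pole (s+1): 1 + j103 → |·| = √(1²+103²) = √10610 ≈ 103, ∠ = arctan(103/1) ≈ 89.44°
pole (s+103): 103 + j103 → |·| = √(103²+103²) = √21218 ≈ 145.66, ∠ = arctan(103/103) ≈ 45.00°
|L| = 5 · 10661 / 15003 ≈ 3.553
Gain = 20 log₁₀(3.553) ≈ 11.01 dB
∠L = 173.34° − 134.44° = 38.90°

At s = jω = j256:
zero (s+2): 2 + j256 → |·| = √(2²+256²) = √65540 ≈ 256.01, ∠ = arctan(256/2) ≈ 89.55°
zero (s+10): 10 + j256 → |·| = √(10²+256²) = √65636 ≈ 256.2, ∠ = arctan(256/10) ≈ 87.76°
pole (s+1): 1 + j256 → |·| = √(1²+256²) = √65537 ≈ 256, ∠ = arctan(256/1) ≈ 89.78°
pole (s+103): 103 + j256 → |·| = √(103²+256²) = √76145 ≈ 275.94, ∠ = arctan(256/103) ≈ 68.08°
|L| = 5 · 65590 / 70641 ≈ 4.6425
Gain = 20 log₁₀(4.6425) ≈ 13.34 dB
∠L = 177.31° − 157.86° = 19.45°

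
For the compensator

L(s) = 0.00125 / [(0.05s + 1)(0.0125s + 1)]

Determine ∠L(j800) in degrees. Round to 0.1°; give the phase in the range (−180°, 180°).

At ω = 800 rad/s:
pole (1 + j800·0.05) = 1 + j40 → |·| ≈ 40.012, ∠ ≈ 88.57°
pole (1 + j800·0.0125) = 1 + j10 → |·| ≈ 10.05, ∠ ≈ 84.29°
∠L = (0°) − (88.57° + 84.29°) = -172.86°

-172.9°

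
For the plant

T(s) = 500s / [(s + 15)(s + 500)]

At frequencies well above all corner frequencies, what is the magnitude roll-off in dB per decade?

Each pole contributes −20 dB/decade at high frequency; each zero contributes +20 dB/decade.
Net: 1 zero(s) − 2 pole(s) → -20 dB/decade.

-20 dB/decade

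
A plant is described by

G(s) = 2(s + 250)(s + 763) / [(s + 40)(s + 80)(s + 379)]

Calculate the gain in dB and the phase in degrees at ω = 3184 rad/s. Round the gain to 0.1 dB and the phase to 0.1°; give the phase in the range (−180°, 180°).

-63.8 dB, -99.0°

At s = jω = j3184:
zero (s+250): 250 + j3184 → |·| = √(250²+3184²) = √10200356 ≈ 3193.8, ∠ = arctan(3184/250) ≈ 85.51°
zero (s+763): 763 + j3184 → |·| = √(763²+3184²) = √10720025 ≈ 3274.1, ∠ = arctan(3184/763) ≈ 76.52°
pole (s+40): 40 + j3184 → |·| = √(40²+3184²) = √10139456 ≈ 3184.3, ∠ = arctan(3184/40) ≈ 89.28°
pole (s+80): 80 + j3184 → |·| = √(80²+3184²) = √10144256 ≈ 3185, ∠ = arctan(3184/80) ≈ 88.56°
pole (s+379): 379 + j3184 → |·| = √(379²+3184²) = √10281497 ≈ 3206.5, ∠ = arctan(3184/379) ≈ 83.21°
|G| = 2 · 1.0457e+07 / 3.252e+10 ≈ 0.00064311
Gain = 20 log₁₀(0.00064311) ≈ -63.83 dB
∠G = 162.03° − 261.05° = -99.02°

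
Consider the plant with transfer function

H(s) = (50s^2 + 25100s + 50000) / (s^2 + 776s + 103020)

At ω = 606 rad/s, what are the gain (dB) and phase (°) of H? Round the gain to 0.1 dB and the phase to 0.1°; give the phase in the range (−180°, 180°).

32.9 dB, 21.0°

Substitute s = j606:
Numerator: 50(j606)^2 + 25100(j606) + 50000 = -18311800 + j15210600
Denominator: (j606)^2 + 776(j606) + 103020 = -264216 + j470256
|N| = √(18311800² + 15210600²) ≈ 2.3805e+07, ∠N ≈ 140.29°
|D| = √(264216² + 470256²) ≈ 5.394e+05, ∠D ≈ 119.33°
|H| = 2.3805e+07 / 5.394e+05 ≈ 44.132
Gain = 20 log₁₀(44.132) ≈ 32.90 dB
∠H = 140.29° − 119.33° = 20.96°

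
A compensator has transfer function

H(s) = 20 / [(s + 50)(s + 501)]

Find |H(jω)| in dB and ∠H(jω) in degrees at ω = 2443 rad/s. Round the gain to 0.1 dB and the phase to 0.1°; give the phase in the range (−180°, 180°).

At s = jω = j2443:
pole (s+50): 50 + j2443 → |·| = √(50²+2443²) = √5970749 ≈ 2443.5, ∠ = arctan(2443/50) ≈ 88.83°
pole (s+501): 501 + j2443 → |·| = √(501²+2443²) = √6219250 ≈ 2493.8, ∠ = arctan(2443/501) ≈ 78.41°
|H| = 20 / 6.0936e+06 ≈ 3.2821e-06
Gain = 20 log₁₀(3.2821e-06) ≈ -109.68 dB
∠H = 0.00° − 167.24° = -167.24°

-109.7 dB, -167.2°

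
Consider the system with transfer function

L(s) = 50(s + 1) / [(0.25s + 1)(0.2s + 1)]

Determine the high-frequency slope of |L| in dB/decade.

Each pole contributes −20 dB/decade at high frequency; each zero contributes +20 dB/decade.
Net: 1 zero(s) − 2 pole(s) → -20 dB/decade.

-20 dB/decade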